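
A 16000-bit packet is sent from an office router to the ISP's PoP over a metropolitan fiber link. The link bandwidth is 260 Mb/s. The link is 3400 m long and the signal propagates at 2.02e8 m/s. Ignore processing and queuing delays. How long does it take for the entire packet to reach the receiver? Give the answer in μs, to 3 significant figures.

Transmission delay = L/R = 16000 / 260000000 = 61.5385 μs.
Propagation delay = d/s = 3400 m / 202000000 m/s = 16.8317 μs.
Total = 78.4 μs.

78.4 μs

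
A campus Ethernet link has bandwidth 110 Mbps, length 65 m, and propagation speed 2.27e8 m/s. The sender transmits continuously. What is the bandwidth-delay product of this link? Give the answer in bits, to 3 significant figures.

31.5 bits

Propagation delay = 65 / 227000000 = 2.86344e-07 s.
BDP = R × t_prop = 110000000 × 2.86344e-07 = 31.4978 bits.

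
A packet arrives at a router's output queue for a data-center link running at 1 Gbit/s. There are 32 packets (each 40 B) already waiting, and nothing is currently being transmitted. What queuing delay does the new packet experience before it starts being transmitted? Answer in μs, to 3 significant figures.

10.2 μs

Each queued packet: L/R = 320/1000000000 = 0.32 μs.
32 queued → 10.24 μs.
Queuing delay = 10.2 μs.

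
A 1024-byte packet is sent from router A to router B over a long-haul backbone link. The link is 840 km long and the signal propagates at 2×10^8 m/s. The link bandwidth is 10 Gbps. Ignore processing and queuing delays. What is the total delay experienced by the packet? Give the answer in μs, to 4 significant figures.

L = 1024 × 8 = 8192 bits.
Transmission delay = L/R = 8192 / 10000000000 = 0.8192 μs.
Propagation delay = d/s = 840000 m / 200000000 m/s = 4200 μs.
Total = 4201 μs.

4201 μs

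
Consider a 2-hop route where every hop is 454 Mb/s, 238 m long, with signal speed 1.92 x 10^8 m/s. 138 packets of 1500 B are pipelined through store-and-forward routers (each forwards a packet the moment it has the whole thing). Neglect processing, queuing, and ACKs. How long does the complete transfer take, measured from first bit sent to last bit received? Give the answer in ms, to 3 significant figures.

3.68 ms

Per-hop transmission t_tx = L/R = 12000/454000000 = 0.0264317 ms.
Per-hop propagation t_prop = 238/192000000 = 0.00123958 ms.
Pipeline fill: first packet needs 2·t_tx to clear all hops; remaining 137 packets each add one t_tx.
Total = (2+138-1)·t_tx + 2·t_prop = 139·0.0264317 + 2·0.00123958 = 3.68 ms.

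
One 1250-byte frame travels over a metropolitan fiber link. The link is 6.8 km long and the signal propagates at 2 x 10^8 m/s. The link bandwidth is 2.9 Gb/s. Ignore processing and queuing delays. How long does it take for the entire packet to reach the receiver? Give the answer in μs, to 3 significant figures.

L = 1250 × 8 = 10000 bits.
Transmission delay = L/R = 10000 / 2900000000 = 3.44828 μs.
Propagation delay = d/s = 6800 m / 200000000 m/s = 34 μs.
Total = 37.4 μs.

37.4 μs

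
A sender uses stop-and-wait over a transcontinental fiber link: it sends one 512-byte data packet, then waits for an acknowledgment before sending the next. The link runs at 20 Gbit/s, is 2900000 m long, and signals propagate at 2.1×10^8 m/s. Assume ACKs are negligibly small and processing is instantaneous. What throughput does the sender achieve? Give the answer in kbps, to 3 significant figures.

148 kbps

t_tx = L/R = 4096/20000000000 = 2.048e-07 s.
t_prop = 2900000/210000000 = 0.0138095 s; RTT = 0.027619 s.
Cycle = t_tx + RTT = 0.0276193 s.
Throughput = L / cycle = 4096 / 0.0276193 = 148 kbps.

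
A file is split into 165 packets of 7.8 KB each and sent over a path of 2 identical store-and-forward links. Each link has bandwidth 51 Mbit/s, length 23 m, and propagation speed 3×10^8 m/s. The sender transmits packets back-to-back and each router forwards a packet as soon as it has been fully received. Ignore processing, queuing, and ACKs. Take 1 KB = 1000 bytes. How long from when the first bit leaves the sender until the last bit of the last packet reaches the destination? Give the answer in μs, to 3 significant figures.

203000 μs

Per-hop transmission t_tx = L/R = 62400/51000000 = 1223.53 μs.
Per-hop propagation t_prop = 23/300000000 = 0.0766667 μs.
Pipeline fill: first packet needs 2·t_tx to clear all hops; remaining 164 packets each add one t_tx.
Total = (2+165-1)·t_tx + 2·t_prop = 166·1223.53 + 2·0.0766667 = 203000 μs.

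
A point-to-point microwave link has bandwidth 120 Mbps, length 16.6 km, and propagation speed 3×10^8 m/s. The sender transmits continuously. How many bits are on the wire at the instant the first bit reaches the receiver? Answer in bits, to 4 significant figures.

Propagation delay = 16600 / 300000000 = 5.53333e-05 s.
BDP = R × t_prop = 120000000 × 5.53333e-05 = 6640 bits.

6640 bits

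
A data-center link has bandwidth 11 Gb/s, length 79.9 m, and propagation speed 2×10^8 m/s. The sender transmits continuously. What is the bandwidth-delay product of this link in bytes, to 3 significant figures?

Propagation delay = 79.9 / 200000000 = 3.995e-07 s.
BDP = R × t_prop = 11000000000 × 3.995e-07 = 4394.5 bits.
In bytes: 4394.5/8 = 549 bytes.

549 bytes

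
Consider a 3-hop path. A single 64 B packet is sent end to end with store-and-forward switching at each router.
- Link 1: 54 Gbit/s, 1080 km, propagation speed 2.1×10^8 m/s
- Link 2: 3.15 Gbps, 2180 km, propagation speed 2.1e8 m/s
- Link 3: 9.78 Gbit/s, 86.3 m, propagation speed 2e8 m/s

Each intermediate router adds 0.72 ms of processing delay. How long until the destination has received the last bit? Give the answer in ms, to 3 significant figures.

17.0 ms

L = 64 × 8 = 512 bits.
Transmission delays (L/R per hop): 9.48148e-06, 0.00016254, 5.23517e-05 ms; sum = 0.000224373 ms.
Propagation delays (d/s per hop): 5.14286, 10.381, 0.0004315 ms; sum = 15.5242 ms.
Processing at 2 router(s): 2 × 0.72 ms = 1.44 ms.
End-to-end = 17.0 ms.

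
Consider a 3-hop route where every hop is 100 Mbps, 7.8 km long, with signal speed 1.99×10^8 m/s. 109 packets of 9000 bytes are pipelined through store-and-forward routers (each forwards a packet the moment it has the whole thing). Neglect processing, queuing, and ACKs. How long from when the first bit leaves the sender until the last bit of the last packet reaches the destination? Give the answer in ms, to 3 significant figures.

Per-hop transmission t_tx = L/R = 72000/100000000 = 0.72 ms.
Per-hop propagation t_prop = 7800/199000000 = 0.039196 ms.
Pipeline fill: first packet needs 3·t_tx to clear all hops; remaining 108 packets each add one t_tx.
Total = (3+109-1)·t_tx + 3·t_prop = 111·0.72 + 3·0.039196 = 80.0 ms.

80.0 ms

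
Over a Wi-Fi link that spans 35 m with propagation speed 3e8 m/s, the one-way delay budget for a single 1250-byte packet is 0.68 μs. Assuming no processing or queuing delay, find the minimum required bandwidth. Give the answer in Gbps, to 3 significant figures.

L = 10000 bits.
Propagation delay = 35 / 300000000 = 0.116667 μs.
Transmission budget = 0.68 − 0.116667 = 0.563333 μs.
R ≥ L / t_tx = 10000 bits / 5.63333e-07 s = 17.8 Gbps.

17.8 Gbps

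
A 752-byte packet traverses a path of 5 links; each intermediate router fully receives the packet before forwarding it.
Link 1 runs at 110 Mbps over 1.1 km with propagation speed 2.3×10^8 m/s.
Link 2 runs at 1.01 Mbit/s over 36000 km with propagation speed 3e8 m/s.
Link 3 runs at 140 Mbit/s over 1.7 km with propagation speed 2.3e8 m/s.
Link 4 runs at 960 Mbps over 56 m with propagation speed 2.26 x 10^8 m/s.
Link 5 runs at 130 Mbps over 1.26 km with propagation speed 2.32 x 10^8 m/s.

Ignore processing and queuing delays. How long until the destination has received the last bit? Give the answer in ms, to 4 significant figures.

126.1 ms

L = 752 × 8 = 6016 bits.
Transmission delays (L/R per hop): 0.0546909, 5.95644, 0.0429714, 0.00626667, 0.0462769 ms; sum = 6.10664 ms.
Propagation delays (d/s per hop): 0.00478261, 120, 0.0073913, 0.000247788, 0.00543103 ms; sum = 120.018 ms.
End-to-end = 126.1 ms.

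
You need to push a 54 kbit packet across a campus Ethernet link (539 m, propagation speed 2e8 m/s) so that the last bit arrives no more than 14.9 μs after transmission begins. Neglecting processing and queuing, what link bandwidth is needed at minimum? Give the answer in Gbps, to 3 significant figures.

4.42 Gbps

Propagation delay = 539 / 200000000 = 2.695 μs.
Transmission budget = 14.9 − 2.695 = 12.205 μs.
R ≥ L / t_tx = 54000 bits / 1.2205e-05 s = 4.42 Gbps.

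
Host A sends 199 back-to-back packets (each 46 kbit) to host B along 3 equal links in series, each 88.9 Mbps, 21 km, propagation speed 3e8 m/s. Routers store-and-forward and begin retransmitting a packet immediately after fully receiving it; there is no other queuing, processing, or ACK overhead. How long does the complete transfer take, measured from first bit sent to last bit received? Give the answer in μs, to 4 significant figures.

Per-hop transmission t_tx = L/R = 46000/88900000 = 517.435 μs.
Per-hop propagation t_prop = 21000/300000000 = 70 μs.
Pipeline fill: first packet needs 3·t_tx to clear all hops; remaining 198 packets each add one t_tx.
Total = (3+199-1)·t_tx + 3·t_prop = 201·517.435 + 3·70 = 104200 μs.

104200 μs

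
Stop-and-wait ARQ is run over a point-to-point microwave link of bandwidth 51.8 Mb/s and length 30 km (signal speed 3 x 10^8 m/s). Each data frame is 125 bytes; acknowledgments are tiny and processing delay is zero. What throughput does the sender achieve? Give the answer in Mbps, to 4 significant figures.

4.560 Mbps

t_tx = L/R = 1000/51800000 = 1.9305e-05 s.
t_prop = 30000/300000000 = 0.0001 s; RTT = 0.0002 s.
Cycle = t_tx + RTT = 0.000219305 s.
Throughput = L / cycle = 1000 / 0.000219305 = 4.560 Mbps.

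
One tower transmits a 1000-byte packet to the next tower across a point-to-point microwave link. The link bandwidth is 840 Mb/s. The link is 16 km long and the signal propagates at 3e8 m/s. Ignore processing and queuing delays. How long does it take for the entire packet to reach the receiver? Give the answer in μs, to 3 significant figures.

62.9 μs

L = 1000 × 8 = 8000 bits.
Transmission delay = L/R = 8000 / 840000000 = 9.52381 μs.
Propagation delay = d/s = 16000 m / 300000000 m/s = 53.3333 μs.
Total = 62.9 μs.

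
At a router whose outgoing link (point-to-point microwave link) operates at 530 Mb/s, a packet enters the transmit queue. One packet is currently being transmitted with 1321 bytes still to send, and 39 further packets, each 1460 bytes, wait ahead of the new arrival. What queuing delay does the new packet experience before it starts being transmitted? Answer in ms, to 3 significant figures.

Each queued packet: L/R = 11680/530000000 = 0.0220377 ms.
39 queued → 0.859472 ms.
Plus remaining 10568 bits of current packet: 0.0199396 ms.
Queuing delay = 0.879 ms.

0.879 ms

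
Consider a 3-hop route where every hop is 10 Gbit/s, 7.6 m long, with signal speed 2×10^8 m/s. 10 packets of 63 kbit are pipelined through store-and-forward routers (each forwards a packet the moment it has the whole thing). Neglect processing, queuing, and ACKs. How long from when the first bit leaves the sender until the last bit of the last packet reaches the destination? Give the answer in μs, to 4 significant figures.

Per-hop transmission t_tx = L/R = 63000/10000000000 = 6.3 μs.
Per-hop propagation t_prop = 7.6/200000000 = 0.038 μs.
Pipeline fill: first packet needs 3·t_tx to clear all hops; remaining 9 packets each add one t_tx.
Total = (3+10-1)·t_tx + 3·t_prop = 12·6.3 + 3·0.038 = 75.71 μs.

75.71 μs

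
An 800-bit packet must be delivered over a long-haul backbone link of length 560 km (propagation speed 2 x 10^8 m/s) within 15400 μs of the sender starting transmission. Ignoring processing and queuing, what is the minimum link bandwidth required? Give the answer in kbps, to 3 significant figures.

Propagation delay = 560000 / 200000000 = 2800 μs.
Transmission budget = 15400 − 2800 = 12600 μs.
R ≥ L / t_tx = 800 bits / 0.0126 s = 63.5 kbps.

63.5 kbps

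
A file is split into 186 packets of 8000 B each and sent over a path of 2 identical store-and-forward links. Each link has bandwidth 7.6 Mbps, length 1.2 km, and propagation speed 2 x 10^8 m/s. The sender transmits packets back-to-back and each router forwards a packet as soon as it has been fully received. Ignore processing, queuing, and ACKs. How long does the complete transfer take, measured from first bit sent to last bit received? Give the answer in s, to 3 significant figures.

Per-hop transmission t_tx = L/R = 64000/7600000 = 0.00842105 s.
Per-hop propagation t_prop = 1200/200000000 = 6e-06 s.
Pipeline fill: first packet needs 2·t_tx to clear all hops; remaining 185 packets each add one t_tx.
Total = (2+186-1)·t_tx + 2·t_prop = 187·0.00842105 + 2·6e-06 = 1.57 s.

1.57 s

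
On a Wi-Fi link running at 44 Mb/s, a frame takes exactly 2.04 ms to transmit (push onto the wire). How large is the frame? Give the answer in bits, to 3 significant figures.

89800 bits

L = R × t_tx = 44000000 b/s × 0.00204 s = 89760 bits.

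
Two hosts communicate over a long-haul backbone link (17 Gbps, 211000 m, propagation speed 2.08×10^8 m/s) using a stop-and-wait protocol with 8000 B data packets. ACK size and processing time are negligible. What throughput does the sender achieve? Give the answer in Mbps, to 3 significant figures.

t_tx = L/R = 64000/17000000000 = 3.76471e-06 s.
t_prop = 211000/208000000 = 0.00101442 s; RTT = 0.00202885 s.
Cycle = t_tx + RTT = 0.00203261 s.
Throughput = L / cycle = 64000 / 0.00203261 = 31.5 Mbps.

31.5 Mbps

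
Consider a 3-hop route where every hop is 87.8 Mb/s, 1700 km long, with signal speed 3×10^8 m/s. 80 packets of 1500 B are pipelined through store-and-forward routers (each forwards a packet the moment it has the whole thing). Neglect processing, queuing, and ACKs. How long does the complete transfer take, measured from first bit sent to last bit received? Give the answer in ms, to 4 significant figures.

Per-hop transmission t_tx = L/R = 12000/87800000 = 0.136674 ms.
Per-hop propagation t_prop = 1700000/300000000 = 5.66667 ms.
Pipeline fill: first packet needs 3·t_tx to clear all hops; remaining 79 packets each add one t_tx.
Total = (3+80-1)·t_tx + 3·t_prop = 82·0.136674 + 3·5.66667 = 28.21 ms.

28.21 ms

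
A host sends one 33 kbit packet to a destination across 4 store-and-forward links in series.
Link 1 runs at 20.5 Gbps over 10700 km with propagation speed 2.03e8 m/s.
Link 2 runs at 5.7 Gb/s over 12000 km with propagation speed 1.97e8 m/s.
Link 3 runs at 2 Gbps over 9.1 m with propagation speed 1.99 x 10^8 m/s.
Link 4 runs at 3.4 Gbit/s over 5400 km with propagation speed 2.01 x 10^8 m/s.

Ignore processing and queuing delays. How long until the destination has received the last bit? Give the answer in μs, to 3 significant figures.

L = 33000 bits.
Transmission delays (L/R per hop): 1.60976, 5.78947, 16.5, 9.70588 μs; sum = 33.6051 μs.
Propagation delays (d/s per hop): 52709.4, 60913.7, 0.0457286, 26865.7 μs; sum = 140489 μs.
End-to-end = 141000 μs.

141000 μs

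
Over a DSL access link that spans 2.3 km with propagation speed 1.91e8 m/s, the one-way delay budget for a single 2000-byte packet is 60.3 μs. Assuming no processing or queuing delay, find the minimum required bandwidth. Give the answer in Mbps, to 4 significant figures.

L = 16000 bits.
Propagation delay = 2300 / 191000000 = 12.0419 μs.
Transmission budget = 60.3 − 12.0419 = 48.2581 μs.
R ≥ L / t_tx = 16000 bits / 4.82581e-05 s = 331.6 Mbps.

331.6 Mbps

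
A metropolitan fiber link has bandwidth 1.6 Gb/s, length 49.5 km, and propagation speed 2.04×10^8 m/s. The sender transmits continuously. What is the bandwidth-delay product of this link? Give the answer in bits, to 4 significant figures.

388200 bits

Propagation delay = 49500 / 204000000 = 0.000242647 s.
BDP = R × t_prop = 1600000000 × 0.000242647 = 388235 bits.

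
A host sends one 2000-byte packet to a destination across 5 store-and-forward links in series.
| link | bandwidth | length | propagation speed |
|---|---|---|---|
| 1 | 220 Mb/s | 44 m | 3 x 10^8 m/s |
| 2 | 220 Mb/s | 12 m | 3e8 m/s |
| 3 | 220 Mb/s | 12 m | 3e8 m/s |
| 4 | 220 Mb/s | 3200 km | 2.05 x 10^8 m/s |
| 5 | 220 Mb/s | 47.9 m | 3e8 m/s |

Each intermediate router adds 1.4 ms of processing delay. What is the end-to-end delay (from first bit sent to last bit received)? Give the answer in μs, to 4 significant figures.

21570 μs

L = 2000 × 8 = 16000 bits.
Transmission delay per hop = L/R = 16000/220000000 = 72.7273 μs; 5 hops → 363.636 μs.
Propagation delays (d/s per hop): 0.146667, 0.04, 0.04, 15609.8, 0.159667 μs; sum = 15610.1 μs.
Processing at 4 router(s): 4 × 1.4 ms = 5600 μs.
End-to-end = 21570 μs.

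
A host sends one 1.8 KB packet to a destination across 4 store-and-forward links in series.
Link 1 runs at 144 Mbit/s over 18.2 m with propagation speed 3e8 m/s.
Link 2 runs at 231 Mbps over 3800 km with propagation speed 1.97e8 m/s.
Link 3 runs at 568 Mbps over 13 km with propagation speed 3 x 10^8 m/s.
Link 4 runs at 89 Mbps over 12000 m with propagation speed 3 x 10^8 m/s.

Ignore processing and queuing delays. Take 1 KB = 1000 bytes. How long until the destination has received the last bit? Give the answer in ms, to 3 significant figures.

L = 14400 bits.
Transmission delays (L/R per hop): 0.1, 0.0623377, 0.0253521, 0.161798 ms; sum = 0.349488 ms.
Propagation delays (d/s per hop): 6.06667e-05, 19.2893, 0.0433333, 0.04 ms; sum = 19.3727 ms.
End-to-end = 19.7 ms.

19.7 ms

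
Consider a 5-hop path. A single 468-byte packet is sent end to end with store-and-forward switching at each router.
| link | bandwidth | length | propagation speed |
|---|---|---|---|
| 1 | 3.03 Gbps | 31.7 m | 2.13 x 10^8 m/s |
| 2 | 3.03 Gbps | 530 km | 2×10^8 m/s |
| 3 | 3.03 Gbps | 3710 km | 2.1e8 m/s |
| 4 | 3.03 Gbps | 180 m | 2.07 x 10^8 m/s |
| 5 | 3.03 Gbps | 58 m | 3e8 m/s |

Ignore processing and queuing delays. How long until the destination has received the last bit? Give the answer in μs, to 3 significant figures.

L = 468 × 8 = 3744 bits.
Transmission delay per hop = L/R = 3744/3030000000 = 1.23564 μs; 5 hops → 6.17822 μs.
Propagation delays (d/s per hop): 0.148826, 2650, 17666.7, 0.869565, 0.193333 μs; sum = 20317.9 μs.
End-to-end = 20300 μs.

20300 μs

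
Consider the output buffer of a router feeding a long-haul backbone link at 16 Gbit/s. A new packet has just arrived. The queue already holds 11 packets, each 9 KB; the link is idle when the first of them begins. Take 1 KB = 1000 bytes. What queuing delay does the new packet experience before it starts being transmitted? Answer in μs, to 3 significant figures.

49.5 μs

Each queued packet: L/R = 72000/16000000000 = 4.5 μs.
11 queued → 49.5 μs.
Queuing delay = 49.5 μs.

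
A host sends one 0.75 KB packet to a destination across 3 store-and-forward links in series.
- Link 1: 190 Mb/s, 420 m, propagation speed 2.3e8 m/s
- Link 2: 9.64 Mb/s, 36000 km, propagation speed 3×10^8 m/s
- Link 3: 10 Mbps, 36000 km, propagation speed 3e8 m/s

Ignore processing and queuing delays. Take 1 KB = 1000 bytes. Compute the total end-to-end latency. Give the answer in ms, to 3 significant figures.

241 ms

L = 6000 bits.
Transmission delays (L/R per hop): 0.0315789, 0.622407, 0.6 ms; sum = 1.25399 ms.
Propagation delays (d/s per hop): 0.00182609, 120, 120 ms; sum = 240.002 ms.
End-to-end = 241 ms.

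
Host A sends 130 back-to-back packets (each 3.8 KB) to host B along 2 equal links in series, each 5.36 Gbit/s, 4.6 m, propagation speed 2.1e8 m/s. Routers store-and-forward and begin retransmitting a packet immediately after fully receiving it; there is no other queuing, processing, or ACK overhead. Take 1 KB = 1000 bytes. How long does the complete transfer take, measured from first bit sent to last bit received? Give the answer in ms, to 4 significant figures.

0.7430 ms

Per-hop transmission t_tx = L/R = 30400/5360000000 = 0.00567164 ms.
Per-hop propagation t_prop = 4.6/210000000 = 2.19048e-05 ms.
Pipeline fill: first packet needs 2·t_tx to clear all hops; remaining 129 packets each add one t_tx.
Total = (2+130-1)·t_tx + 2·t_prop = 131·0.00567164 + 2·2.19048e-05 = 0.7430 ms.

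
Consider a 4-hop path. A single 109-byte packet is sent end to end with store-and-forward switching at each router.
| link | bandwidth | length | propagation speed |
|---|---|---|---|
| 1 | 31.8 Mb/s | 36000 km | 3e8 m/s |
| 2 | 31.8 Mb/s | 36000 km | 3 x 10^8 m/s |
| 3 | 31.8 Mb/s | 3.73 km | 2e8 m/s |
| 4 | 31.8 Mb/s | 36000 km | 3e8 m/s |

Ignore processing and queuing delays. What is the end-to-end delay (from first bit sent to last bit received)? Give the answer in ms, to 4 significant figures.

L = 109 × 8 = 872 bits.
Transmission delay per hop = L/R = 872/31800000 = 0.0274214 ms; 4 hops → 0.109686 ms.
Propagation delays (d/s per hop): 120, 120, 0.01865, 120 ms; sum = 360.019 ms.
End-to-end = 360.1 ms.

360.1 ms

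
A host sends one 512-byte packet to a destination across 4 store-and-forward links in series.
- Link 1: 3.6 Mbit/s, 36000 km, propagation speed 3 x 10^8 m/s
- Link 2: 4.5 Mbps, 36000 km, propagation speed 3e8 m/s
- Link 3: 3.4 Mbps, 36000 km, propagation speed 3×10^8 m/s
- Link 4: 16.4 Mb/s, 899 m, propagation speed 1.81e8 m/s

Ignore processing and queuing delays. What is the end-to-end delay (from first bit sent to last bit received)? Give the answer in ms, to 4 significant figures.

L = 512 × 8 = 4096 bits.
Transmission delays (L/R per hop): 1.13778, 0.910222, 1.20471, 0.249756 ms; sum = 3.50246 ms.
Propagation delays (d/s per hop): 120, 120, 120, 0.00496685 ms; sum = 360.005 ms.
End-to-end = 363.5 ms.

363.5 ms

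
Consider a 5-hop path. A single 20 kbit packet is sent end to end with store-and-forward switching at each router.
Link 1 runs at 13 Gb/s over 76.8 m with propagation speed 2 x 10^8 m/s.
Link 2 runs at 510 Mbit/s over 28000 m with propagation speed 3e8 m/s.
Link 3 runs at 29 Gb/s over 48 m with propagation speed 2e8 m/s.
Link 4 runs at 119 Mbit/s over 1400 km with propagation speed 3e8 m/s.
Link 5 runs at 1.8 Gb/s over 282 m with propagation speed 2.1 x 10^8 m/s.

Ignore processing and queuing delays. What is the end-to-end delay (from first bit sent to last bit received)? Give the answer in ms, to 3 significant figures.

L = 20000 bits.
Transmission delays (L/R per hop): 0.00153846, 0.0392157, 0.000689655, 0.168067, 0.0111111 ms; sum = 0.220622 ms.
Propagation delays (d/s per hop): 0.000384, 0.0933333, 0.00024, 4.66667, 0.00134286 ms; sum = 4.76197 ms.
End-to-end = 4.98 ms.

4.98 ms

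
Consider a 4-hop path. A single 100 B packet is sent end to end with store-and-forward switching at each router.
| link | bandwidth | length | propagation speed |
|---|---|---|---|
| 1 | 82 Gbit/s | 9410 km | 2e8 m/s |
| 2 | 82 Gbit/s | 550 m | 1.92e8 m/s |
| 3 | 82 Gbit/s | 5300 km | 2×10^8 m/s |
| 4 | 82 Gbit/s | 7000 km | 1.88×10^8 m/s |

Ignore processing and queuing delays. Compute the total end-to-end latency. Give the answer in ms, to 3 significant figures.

L = 100 × 8 = 800 bits.
Transmission delay per hop = L/R = 800/82000000000 = 9.7561e-06 ms; 4 hops → 3.90244e-05 ms.
Propagation delays (d/s per hop): 47.05, 0.00286458, 26.5, 37.234 ms; sum = 110.787 ms.
End-to-end = 111 ms.

111 ms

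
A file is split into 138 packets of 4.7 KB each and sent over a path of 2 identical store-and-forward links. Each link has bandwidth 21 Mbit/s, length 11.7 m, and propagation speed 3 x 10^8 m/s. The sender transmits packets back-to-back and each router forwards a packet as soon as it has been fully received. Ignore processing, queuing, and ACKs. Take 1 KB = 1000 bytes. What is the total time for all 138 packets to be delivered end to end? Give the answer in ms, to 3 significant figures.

249 ms

Per-hop transmission t_tx = L/R = 37600/21000000 = 1.79048 ms.
Per-hop propagation t_prop = 11.7/300000000 = 3.9e-05 ms.
Pipeline fill: first packet needs 2·t_tx to clear all hops; remaining 137 packets each add one t_tx.
Total = (2+138-1)·t_tx + 2·t_prop = 139·1.79048 + 2·3.9e-05 = 249 ms.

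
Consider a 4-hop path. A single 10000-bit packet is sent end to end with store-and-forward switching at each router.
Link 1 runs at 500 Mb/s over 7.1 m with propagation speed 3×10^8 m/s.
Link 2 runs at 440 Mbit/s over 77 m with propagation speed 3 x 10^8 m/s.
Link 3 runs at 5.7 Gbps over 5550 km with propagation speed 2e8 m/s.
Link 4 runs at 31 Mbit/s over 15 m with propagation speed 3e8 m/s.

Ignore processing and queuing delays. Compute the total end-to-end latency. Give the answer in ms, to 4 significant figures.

Transmission delays (L/R per hop): 0.02, 0.0227273, 0.00175439, 0.322581 ms; sum = 0.367062 ms.
Propagation delays (d/s per hop): 2.36667e-05, 0.000256667, 27.75, 5e-05 ms; sum = 27.7503 ms.
End-to-end = 28.12 ms.

28.12 ms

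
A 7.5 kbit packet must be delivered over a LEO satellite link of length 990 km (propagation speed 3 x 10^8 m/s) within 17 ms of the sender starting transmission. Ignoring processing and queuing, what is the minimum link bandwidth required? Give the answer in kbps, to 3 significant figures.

547 kbps

Propagation delay = 990000 / 300000000 = 3.3 ms.
Transmission budget = 17 − 3.3 = 13.7 ms.
R ≥ L / t_tx = 7500 bits / 0.0137 s = 547 kbps.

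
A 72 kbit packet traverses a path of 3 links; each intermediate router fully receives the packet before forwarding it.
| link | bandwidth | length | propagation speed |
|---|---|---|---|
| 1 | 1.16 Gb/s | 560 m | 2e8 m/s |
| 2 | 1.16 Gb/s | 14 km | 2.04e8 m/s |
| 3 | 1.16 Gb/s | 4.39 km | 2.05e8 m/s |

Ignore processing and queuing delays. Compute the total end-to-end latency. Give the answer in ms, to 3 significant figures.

L = 72000 bits.
Transmission delay per hop = L/R = 72000/1160000000 = 0.062069 ms; 3 hops → 0.186207 ms.
Propagation delays (d/s per hop): 0.0028, 0.0686275, 0.0214146 ms; sum = 0.0928421 ms.
End-to-end = 0.279 ms.

0.279 ms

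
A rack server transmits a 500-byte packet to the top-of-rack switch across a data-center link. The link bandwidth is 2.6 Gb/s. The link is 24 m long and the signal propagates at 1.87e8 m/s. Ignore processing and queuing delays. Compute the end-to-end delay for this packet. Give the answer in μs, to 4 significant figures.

1.667 μs

L = 500 × 8 = 4000 bits.
Transmission delay = L/R = 4000 / 2600000000 = 1.53846 μs.
Propagation delay = d/s = 24 m / 187000000 m/s = 0.128342 μs.
Total = 1.667 μs.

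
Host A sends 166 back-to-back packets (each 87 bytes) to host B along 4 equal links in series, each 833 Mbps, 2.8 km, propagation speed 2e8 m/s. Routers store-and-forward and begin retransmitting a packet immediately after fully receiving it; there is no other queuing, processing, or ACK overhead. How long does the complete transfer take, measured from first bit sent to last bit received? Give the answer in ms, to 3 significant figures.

Per-hop transmission t_tx = L/R = 696/833000000 = 0.000835534 ms.
Per-hop propagation t_prop = 2800/200000000 = 0.014 ms.
Pipeline fill: first packet needs 4·t_tx to clear all hops; remaining 165 packets each add one t_tx.
Total = (4+166-1)·t_tx + 4·t_prop = 169·0.000835534 + 4·0.014 = 0.197 ms.

0.197 ms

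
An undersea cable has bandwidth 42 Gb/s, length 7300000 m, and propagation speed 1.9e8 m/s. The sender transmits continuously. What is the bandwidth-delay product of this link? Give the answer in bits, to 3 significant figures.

1610000000 bits

Propagation delay = 7300000 / 190000000 = 0.0384211 s.
BDP = R × t_prop = 42000000000 × 0.0384211 = 1613680000 bits.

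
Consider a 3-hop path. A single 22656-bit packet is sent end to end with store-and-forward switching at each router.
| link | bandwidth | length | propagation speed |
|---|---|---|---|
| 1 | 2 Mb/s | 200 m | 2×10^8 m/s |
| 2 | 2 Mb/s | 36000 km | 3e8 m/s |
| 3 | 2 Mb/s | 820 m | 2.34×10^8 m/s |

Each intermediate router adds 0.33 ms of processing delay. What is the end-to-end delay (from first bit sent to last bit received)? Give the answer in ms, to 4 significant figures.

Transmission delay per hop = L/R = 22656/2000000 = 11.328 ms; 3 hops → 33.984 ms.
Propagation delays (d/s per hop): 0.001, 120, 0.00350427 ms; sum = 120.005 ms.
Processing at 2 router(s): 2 × 0.33 ms = 0.66 ms.
End-to-end = 154.6 ms.

154.6 ms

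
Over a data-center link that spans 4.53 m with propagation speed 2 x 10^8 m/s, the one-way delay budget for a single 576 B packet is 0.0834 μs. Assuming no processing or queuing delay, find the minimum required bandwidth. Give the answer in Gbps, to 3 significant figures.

75.9 Gbps

L = 4608 bits.
Propagation delay = 4.53 / 200000000 = 0.02265 μs.
Transmission budget = 0.0834 − 0.02265 = 0.06075 μs.
R ≥ L / t_tx = 4608 bits / 6.075e-08 s = 75.9 Gbps.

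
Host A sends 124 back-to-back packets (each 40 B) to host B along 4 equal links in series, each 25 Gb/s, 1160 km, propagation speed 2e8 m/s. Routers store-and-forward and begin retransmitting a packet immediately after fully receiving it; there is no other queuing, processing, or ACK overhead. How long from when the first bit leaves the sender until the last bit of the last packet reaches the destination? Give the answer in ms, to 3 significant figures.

Per-hop transmission t_tx = L/R = 320/25000000000 = 1.28e-05 ms.
Per-hop propagation t_prop = 1160000/200000000 = 5.8 ms.
Pipeline fill: first packet needs 4·t_tx to clear all hops; remaining 123 packets each add one t_tx.
Total = (4+124-1)·t_tx + 4·t_prop = 127·1.28e-05 + 4·5.8 = 23.2 ms.

23.2 ms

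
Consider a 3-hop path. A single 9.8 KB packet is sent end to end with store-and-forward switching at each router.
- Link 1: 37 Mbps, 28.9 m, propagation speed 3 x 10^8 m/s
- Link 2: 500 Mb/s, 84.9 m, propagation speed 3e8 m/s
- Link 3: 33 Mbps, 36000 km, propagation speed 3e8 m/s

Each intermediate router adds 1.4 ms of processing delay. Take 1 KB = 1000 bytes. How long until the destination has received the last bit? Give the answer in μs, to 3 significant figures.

L = 78400 bits.
Transmission delays (L/R per hop): 2118.92, 156.8, 2375.76 μs; sum = 4651.48 μs.
Propagation delays (d/s per hop): 0.0963333, 0.283, 120000 μs; sum = 120000 μs.
Processing at 2 router(s): 2 × 1.4 ms = 2800 μs.
End-to-end = 127000 μs.

127000 μs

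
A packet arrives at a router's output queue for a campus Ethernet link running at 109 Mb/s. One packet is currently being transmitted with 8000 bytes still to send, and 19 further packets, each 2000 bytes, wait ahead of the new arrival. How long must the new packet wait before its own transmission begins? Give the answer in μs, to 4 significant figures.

Each queued packet: L/R = 16000/109000000 = 146.789 μs.
19 queued → 2788.99 μs.
Plus remaining 64000 bits of current packet: 587.156 μs.
Queuing delay = 3376 μs.

3376 μs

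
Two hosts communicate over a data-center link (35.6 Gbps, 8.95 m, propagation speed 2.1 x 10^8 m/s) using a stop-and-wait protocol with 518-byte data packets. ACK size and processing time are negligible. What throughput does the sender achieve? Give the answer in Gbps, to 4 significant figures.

20.55 Gbps

t_tx = L/R = 4144/35600000000 = 1.16404e-07 s.
t_prop = 8.95/210000000 = 4.2619e-08 s; RTT = 8.52381e-08 s.
Cycle = t_tx + RTT = 2.01643e-07 s.
Throughput = L / cycle = 4144 / 2.01643e-07 = 20.55 Gbps.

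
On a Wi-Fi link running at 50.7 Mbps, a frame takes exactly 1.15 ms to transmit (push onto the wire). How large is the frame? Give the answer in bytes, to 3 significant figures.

7290 bytes

L = R × t_tx = 50700000 b/s × 0.00115 s = 58305 bits.
In bytes: 58305 / 8 = 7290 bytes.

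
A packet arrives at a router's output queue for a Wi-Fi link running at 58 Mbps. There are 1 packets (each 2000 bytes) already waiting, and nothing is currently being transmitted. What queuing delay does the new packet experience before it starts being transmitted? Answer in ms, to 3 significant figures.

Each queued packet: L/R = 16000/58000000 = 0.275862 ms.
1 queued → 0.275862 ms.
Queuing delay = 0.276 ms.

0.276 ms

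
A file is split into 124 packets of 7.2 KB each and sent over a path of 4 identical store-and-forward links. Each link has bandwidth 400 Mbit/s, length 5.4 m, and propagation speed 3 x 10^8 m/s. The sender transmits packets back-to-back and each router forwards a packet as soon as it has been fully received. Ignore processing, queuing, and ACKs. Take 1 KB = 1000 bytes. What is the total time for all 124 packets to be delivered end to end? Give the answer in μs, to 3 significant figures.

18300 μs

Per-hop transmission t_tx = L/R = 57600/400000000 = 144 μs.
Per-hop propagation t_prop = 5.4/300000000 = 0.018 μs.
Pipeline fill: first packet needs 4·t_tx to clear all hops; remaining 123 packets each add one t_tx.
Total = (4+124-1)·t_tx + 4·t_prop = 127·144 + 4·0.018 = 18300 μs.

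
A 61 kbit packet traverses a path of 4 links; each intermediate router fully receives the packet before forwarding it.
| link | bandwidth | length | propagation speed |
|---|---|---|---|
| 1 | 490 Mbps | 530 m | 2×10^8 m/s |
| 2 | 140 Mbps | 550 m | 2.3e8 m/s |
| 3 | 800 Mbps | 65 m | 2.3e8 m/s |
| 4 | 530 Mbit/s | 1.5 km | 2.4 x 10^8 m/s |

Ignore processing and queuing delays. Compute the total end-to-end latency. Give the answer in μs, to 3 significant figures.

L = 61000 bits.
Transmission delays (L/R per hop): 124.49, 435.714, 76.25, 115.094 μs; sum = 751.548 μs.
Propagation delays (d/s per hop): 2.65, 2.3913, 0.282609, 6.25 μs; sum = 11.5739 μs.
End-to-end = 763 μs.

763 μs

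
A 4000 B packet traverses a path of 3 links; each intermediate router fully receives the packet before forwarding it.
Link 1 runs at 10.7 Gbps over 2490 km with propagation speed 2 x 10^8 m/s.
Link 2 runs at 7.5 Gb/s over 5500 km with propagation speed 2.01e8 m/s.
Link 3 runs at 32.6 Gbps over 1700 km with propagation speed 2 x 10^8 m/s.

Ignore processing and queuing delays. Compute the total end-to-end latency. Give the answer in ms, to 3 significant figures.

48.3 ms

L = 4000 × 8 = 32000 bits.
Transmission delays (L/R per hop): 0.00299065, 0.00426667, 0.000981595 ms; sum = 0.00823892 ms.
Propagation delays (d/s per hop): 12.45, 27.3632, 8.5 ms; sum = 48.3132 ms.
End-to-end = 48.3 ms.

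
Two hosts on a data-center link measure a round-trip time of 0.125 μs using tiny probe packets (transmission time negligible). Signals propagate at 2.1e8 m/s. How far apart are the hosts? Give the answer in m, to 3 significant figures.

One-way propagation = RTT/2 = 0.0625 μs.
d = s × t = 210000000 × 6.25e-08 = 13.1 m.

13.1 m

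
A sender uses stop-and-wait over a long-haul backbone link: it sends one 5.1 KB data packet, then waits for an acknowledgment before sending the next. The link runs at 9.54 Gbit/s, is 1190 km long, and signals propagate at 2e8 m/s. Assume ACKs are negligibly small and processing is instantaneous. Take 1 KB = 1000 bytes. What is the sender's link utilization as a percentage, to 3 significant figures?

0.0359 %

t_tx = L/R = 40800/9540000000 = 4.27673e-06 s.
t_prop = 1190000/200000000 = 0.00595 s; RTT = 0.0119 s.
Cycle = t_tx + RTT = 0.0119043 s.
Utilization = t_tx / cycle = 4.27673e-06/0.0119043 = 0.0359 %.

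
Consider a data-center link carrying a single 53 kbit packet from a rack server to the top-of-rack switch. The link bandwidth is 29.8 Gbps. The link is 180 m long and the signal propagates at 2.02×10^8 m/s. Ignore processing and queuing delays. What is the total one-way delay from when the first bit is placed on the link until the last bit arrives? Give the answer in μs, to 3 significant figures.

L = 53000 bits.
Transmission delay = L/R = 53000 / 29800000000 = 1.77852 μs.
Propagation delay = d/s = 180 m / 202000000 m/s = 0.891089 μs.
Total = 2.67 μs.

2.67 μs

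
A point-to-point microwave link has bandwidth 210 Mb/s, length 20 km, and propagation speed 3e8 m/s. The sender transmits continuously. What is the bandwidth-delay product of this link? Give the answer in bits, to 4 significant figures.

14000 bits

Propagation delay = 20000 / 300000000 = 6.66667e-05 s.
BDP = R × t_prop = 210000000 × 6.66667e-05 = 14000 bits.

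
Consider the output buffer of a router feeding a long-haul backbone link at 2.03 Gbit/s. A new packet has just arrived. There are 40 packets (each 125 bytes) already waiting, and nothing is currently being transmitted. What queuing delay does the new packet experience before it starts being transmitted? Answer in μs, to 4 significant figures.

19.70 μs

Each queued packet: L/R = 1000/2.03e+09 = 0.492611 μs.
40 queued → 19.7044 μs.
Queuing delay = 19.70 μs.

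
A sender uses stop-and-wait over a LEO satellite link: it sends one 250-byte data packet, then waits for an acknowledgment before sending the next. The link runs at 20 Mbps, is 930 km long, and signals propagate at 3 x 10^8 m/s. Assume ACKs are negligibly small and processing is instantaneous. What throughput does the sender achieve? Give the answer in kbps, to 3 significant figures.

317 kbps

t_tx = L/R = 2000/20000000 = 0.0001 s.
t_prop = 930000/300000000 = 0.0031 s; RTT = 0.0062 s.
Cycle = t_tx + RTT = 0.0063 s.
Throughput = L / cycle = 2000 / 0.0063 = 317 kbps.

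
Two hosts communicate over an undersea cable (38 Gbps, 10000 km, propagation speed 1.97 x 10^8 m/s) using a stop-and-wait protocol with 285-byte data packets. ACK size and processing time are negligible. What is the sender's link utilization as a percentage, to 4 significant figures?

t_tx = L/R = 2280/38000000000 = 6e-08 s.
t_prop = 10000000/197000000 = 0.0507614 s; RTT = 0.101523 s.
Cycle = t_tx + RTT = 0.101523 s.
Utilization = t_tx / cycle = 6e-08/0.101523 = 0.00005910 %.

0.00005910 %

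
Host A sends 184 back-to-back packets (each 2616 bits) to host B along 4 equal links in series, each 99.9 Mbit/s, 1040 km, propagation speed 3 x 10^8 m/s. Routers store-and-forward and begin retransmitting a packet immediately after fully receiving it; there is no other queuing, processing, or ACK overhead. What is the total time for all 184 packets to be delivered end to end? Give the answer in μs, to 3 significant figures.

18800 μs

Per-hop transmission t_tx = L/R = 2616/99900000 = 26.1862 μs.
Per-hop propagation t_prop = 1040000/300000000 = 3466.67 μs.
Pipeline fill: first packet needs 4·t_tx to clear all hops; remaining 183 packets each add one t_tx.
Total = (4+184-1)·t_tx + 4·t_prop = 187·26.1862 + 4·3466.67 = 18800 μs.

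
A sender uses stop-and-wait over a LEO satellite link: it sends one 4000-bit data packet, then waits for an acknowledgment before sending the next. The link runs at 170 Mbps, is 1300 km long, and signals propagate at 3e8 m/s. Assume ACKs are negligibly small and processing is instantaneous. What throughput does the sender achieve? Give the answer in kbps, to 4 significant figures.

460.3 kbps

t_tx = L/R = 4000/170000000 = 2.35294e-05 s.
t_prop = 1300000/300000000 = 0.00433333 s; RTT = 0.00866667 s.
Cycle = t_tx + RTT = 0.0086902 s.
Throughput = L / cycle = 4000 / 0.0086902 = 460.3 kbps.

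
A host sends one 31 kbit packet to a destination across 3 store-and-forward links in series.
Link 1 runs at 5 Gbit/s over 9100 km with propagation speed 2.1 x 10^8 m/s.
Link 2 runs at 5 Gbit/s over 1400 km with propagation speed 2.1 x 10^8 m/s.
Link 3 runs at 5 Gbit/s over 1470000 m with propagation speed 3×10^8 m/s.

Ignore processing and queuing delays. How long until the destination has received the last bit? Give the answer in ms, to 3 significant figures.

L = 31000 bits.
Transmission delay per hop = L/R = 31000/5000000000 = 0.0062 ms; 3 hops → 0.0186 ms.
Propagation delays (d/s per hop): 43.3333, 6.66667, 4.9 ms; sum = 54.9 ms.
End-to-end = 54.9 ms.

54.9 ms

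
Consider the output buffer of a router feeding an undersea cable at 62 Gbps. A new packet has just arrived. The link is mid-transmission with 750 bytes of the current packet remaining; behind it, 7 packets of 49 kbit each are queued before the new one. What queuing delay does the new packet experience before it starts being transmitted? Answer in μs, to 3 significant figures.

Each queued packet: L/R = 49000/62000000000 = 0.790323 μs.
7 queued → 5.53226 μs.
Plus remaining 6000 bits of current packet: 0.0967742 μs.
Queuing delay = 5.63 μs.

5.63 μs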